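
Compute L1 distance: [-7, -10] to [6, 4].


d = |-7-6| + |-10-4|
  = 13 + 14
  = 27

27


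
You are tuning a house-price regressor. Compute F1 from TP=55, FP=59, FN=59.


Precision = 55/114 = 0.4825
Recall = 55/114 = 0.4825
F1 = 2·P·R/(P+R) = 2·TP/(2·TP+FP+FN) = 110/(110+59+59) = 110/228 = 0.4825

0.4825


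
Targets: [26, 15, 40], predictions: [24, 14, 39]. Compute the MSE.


Squared errors: (26-24)²=4, (15-14)²=1, (40-39)²=1
Sum = 6
MSE = 6/3 = 2

2


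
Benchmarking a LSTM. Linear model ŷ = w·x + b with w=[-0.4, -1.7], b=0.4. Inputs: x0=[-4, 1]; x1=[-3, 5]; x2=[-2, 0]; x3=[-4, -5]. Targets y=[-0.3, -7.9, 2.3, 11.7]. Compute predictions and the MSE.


ŷ0 = (-0.4)·(-4) + (-1.7)·(1) + 0.4 = 0.3
ŷ1 = (-0.4)·(-3) + (-1.7)·(5) + 0.4 = -6.9
ŷ2 = (-0.4)·(-2) + (-1.7)·(0) + 0.4 = 1.2
ŷ3 = (-0.4)·(-4) + (-1.7)·(-5) + 0.4 = 10.5
errors² = [0.36, 1.0, 1.21, 1.44]
MSE = 4.0100/4 = 1.0025

1.0025


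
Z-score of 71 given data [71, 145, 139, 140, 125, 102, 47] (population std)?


μ = 109.8571, σ = 35.3449
z = (71 - 109.8571)/35.3449 = -1.0994

-1.0994


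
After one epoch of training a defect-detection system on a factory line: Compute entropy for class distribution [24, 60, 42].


Probabilities: [24/126, 60/126, 42/126] ≈ [0.1905, 0.4762, 0.3333]
H = -((24/126)·log₂(24/126) + (60/126)·log₂(60/126) + (42/126)·log₂(42/126))
  = 1.4937 bits

1.4937 bits


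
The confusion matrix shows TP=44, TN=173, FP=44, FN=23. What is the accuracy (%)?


Accuracy = (TP+TN)/(TP+TN+FP+FN)
= (44+173)/(284)
= 217/284 = 76.41%

76.41%


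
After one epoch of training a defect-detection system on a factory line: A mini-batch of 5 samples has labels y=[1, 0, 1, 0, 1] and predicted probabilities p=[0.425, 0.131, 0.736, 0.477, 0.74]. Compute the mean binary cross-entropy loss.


L[0] = -ln(0.425) = 0.8557
L[1] = -ln(1-0.131) = -ln(0.869) = 0.1404
L[2] = -ln(0.736) = 0.3065
L[3] = -ln(1-0.477) = -ln(0.523) = 0.6482
L[4] = -ln(0.74) = 0.3011
mean = (0.8557 + 0.1404 + 0.3065 + 0.6482 + 0.3011)/5 = 0.4504

0.4504


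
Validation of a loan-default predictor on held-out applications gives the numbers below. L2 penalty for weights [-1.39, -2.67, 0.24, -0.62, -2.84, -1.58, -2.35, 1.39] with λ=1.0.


‖w‖₂² = (-1.39)² + (-2.67)² + (0.24)² + (-0.62)² + (-2.84)² + (-1.58)² + (-2.35)² + (1.39)²
     = 1.9321 + 7.1289 + 0.0576 + 0.3844 + 8.0656 + 2.4964 + 5.5225 + 1.9321
     = 27.5196
λ·‖w‖₂² = 1.0·27.5196 = 27.5196

27.5196


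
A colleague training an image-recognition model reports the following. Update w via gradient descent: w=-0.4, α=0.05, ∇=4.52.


w_new = w - α·∇
= -0.4 - 0.05·4.52
= -0.4 - 0.226
= -0.626

-0.626


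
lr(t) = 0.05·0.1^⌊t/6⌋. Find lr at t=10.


n_drops = ⌊10/6⌋ = 1
lr = 0.05·0.1^1 = 0.05·0.1 = 0.005

0.005


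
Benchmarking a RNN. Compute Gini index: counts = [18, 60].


Probabilities: [18/78, 60/78] ≈ [0.2308, 0.7692]
Σpᵢ² = (324 + 3600)/78² = 3924/6084
Gini = 1 - Σpᵢ² = 1 - 3924/6084 = 0.355

0.355


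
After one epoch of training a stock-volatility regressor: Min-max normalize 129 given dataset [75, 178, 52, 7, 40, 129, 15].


min=7, max=178
(129-7)/(178-7) = 122/171 = 0.7135

0.7135


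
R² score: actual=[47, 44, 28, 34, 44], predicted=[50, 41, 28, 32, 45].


ȳ = 39.4
SS_res = Σ(y-ŷ)² = 23
SS_tot = Σ(y-ȳ)² = 259.2
R² = 1 - SS_res/SS_tot = 1 - 0.0887 = 0.9113

0.9113


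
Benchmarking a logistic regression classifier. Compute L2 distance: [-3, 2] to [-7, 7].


d = √((-3+ 7)² + (2-7)²)
  = √(16 + 25)
  = √41 = 6.4031

6.4031


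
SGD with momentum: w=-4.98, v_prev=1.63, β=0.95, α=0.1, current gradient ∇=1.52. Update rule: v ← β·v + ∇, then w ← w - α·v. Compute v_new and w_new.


v_new = 0.95·1.63 + 1.52 = 1.5485 + 1.52 = 3.0685
w_new = -4.98 - 0.1·3.0685 = -4.98 - 0.30685 = -5.28685

v_new=3.0685, w_new=-5.28685


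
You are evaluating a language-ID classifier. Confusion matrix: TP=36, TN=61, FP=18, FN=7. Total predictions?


Total = TP + TN + FP + FN
= 36 + 61 + 18 + 7
= 122
(Predicted positive: 54, predicted negative: 68)

122


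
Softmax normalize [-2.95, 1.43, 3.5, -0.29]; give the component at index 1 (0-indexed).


Exponentials: e^-2.95=0.0523, e^1.43=4.1787, e^3.5=33.1155, e^-0.29=0.7483
Sum = 38.0948
Softmax = [0.0014, 0.1097, 0.8693, 0.0196]
p[1] = 4.1787/38.0948 = 0.1097

0.1097


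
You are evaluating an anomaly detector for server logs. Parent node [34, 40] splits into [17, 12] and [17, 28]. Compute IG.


Parent = [34, 40], H_parent = 0.9953
H_left = 0.9784 (n=29), H_right = 0.9565 (n=45)
H_children = (29/74)·0.9784 + (45/74)·0.9565 = 0.9651
IG = 0.9953 - 0.9651 = 0.0302

0.0302


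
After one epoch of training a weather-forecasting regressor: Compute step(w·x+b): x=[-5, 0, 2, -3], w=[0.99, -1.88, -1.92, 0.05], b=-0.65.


z = (-5)·(0.99) + (0)·(-1.88) + (2)·(-1.92) + (-3)·(0.05) - 0.65
  = -9.59
step(z) = 0 (z<0)

0


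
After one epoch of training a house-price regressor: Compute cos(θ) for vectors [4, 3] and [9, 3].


A·B = 4·9 + 3·3 = 45
‖A‖ = √25 = 5, ‖B‖ = √90 = 9.4868
cos = 45/(√25·√90) = 45/√2250 = 0.9487

0.9487


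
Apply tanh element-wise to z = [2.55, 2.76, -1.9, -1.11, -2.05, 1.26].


tanh(2.55) = 0.9879
tanh(2.76) = 0.992
tanh(-1.9) = -0.9562
tanh(-1.11) = -0.8041
tanh(-2.05) = -0.9674
tanh(1.26) = 0.8511
result = [0.9879, 0.992, -0.9562, -0.8041, -0.9674, 0.8511]

[0.9879, 0.992, -0.9562, -0.8041, -0.9674, 0.8511]


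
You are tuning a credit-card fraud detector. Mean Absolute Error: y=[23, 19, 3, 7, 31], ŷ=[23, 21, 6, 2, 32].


Absolute errors: |23-23|=0, |19-21|=2, |3-6|=3, |7-2|=5, |31-32|=1
Sum = 11
MAE = 11/5 = 11/5

11/5


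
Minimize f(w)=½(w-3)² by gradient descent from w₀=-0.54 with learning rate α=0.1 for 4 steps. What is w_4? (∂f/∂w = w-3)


step 1: grad = -0.54-3 = -3.54; w = -0.54 - 0.1·(-3.54) = -0.186
step 2: grad = -0.186-3 = -3.186; w = -0.186 - 0.1·(-3.186) = 0.1326
step 3: grad = 0.1326-3 = -2.8674; w = 0.1326 - 0.1·(-2.8674) = 0.41934
step 4: grad = 0.41934-3 = -2.58066; w = 0.41934 - 0.1·(-2.58066) = 0.677406

0.677406


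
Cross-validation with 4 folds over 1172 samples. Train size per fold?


Fold size = 1172/4 = 293
Training per fold = 1172 - 293 = 879

879


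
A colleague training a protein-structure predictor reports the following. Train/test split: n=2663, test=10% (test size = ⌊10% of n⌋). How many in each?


Test = ⌊2663·10/100⌋ = 266
Train = 2663 - 266 = 2397

Train: 2397, Test: 266


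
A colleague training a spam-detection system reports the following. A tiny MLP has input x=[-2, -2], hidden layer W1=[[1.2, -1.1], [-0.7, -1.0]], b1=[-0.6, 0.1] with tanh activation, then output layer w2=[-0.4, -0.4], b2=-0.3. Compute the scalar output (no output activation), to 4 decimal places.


z1[0] = (1.2)·(-2) + (-1.1)·(-2) - 0.6 = -0.8
z1[1] = (-0.7)·(-2) + (-1.0)·(-2) + 0.1 = 3.5
h = tanh(z1) = [-0.664, 0.9982]
output = (-0.4)·(-0.664) + (-0.4)·(0.9982) - 0.3 = -0.4337

-0.4337


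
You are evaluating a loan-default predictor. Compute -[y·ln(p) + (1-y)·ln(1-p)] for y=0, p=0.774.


BCE = -[y·ln(p) + (1-y)·ln(1-p)]
= -0 - 1·ln(1-0.774)
= -ln(0.226) = 1.4872

1.4872


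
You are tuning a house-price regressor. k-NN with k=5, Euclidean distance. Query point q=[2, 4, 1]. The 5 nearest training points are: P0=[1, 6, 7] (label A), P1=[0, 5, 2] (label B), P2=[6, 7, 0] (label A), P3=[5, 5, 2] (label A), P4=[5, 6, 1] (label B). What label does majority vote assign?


d(q,P0) = 6.4031  (label A)
d(q,P1) = 2.4495  (label B)
d(q,P2) = 5.099  (label A)
d(q,P3) = 3.3166  (label A)
d(q,P4) = 3.6056  (label B)
Votes: A=3, B=2
Majority → A

A


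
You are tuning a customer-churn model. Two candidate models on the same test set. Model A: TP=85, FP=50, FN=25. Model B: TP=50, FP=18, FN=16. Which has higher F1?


Model A: P=85/135=0.6296, R=85/110=0.7727, F1=2PR/(P+R)=2TP/(2TP+FP+FN)=170/245=0.6939
Model B: P=50/68=0.7353, R=50/66=0.7576, F1=2PR/(P+R)=2TP/(2TP+FP+FN)=100/134=0.7463
0.6939 < 0.7463 → Model B

Model B


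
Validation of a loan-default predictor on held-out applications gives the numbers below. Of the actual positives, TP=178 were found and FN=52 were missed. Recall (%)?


Recall = TP/(TP+FN)
= 178/(178+52)
= 178/230 = 77.39%

77.39%


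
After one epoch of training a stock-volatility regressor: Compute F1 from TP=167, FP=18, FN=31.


Precision = 167/185 = 0.9027
Recall = 167/198 = 0.8434
F1 = 2·P·R/(P+R) = 2·TP/(2·TP+FP+FN) = 334/(334+18+31) = 334/383 = 0.8721

0.8721


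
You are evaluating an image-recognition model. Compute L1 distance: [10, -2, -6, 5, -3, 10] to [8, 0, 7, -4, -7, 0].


d = |10-8| + |-2-0| + |-6-7| + |5+ 4| + |-3+ 7| + |10-0|
  = 2 + 2 + 13 + 9 + 4 + 10
  = 40

40


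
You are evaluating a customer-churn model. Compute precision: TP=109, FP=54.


Precision = TP/(TP+FP)
= 109/(109+54)
= 109/163 = 66.87%

66.87%


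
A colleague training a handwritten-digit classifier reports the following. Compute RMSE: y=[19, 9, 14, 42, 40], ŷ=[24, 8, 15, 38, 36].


MSE = 59/5 = 11.8
RMSE = √(59/5) = 3.4351

3.4351


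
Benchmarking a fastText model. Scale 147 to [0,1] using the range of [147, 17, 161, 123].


min=17, max=161
(147-17)/(161-17) = 130/144 = 0.9028

0.9028


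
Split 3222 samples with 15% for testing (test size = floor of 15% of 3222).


Test = ⌊3222·15/100⌋ = 483
Train = 3222 - 483 = 2739

Train: 2739, Test: 483


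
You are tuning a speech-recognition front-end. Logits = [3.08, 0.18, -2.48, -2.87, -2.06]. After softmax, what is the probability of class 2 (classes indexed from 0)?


Exponentials: e^3.08=21.7584, e^0.18=1.1972, e^-2.48=0.0837, e^-2.87=0.0567, e^-2.06=0.1275
Sum = 23.2235
Softmax = [0.9369, 0.0516, 0.0036, 0.0024, 0.0055]
p[2] = 0.0837/23.2235 = 0.0036

0.0036


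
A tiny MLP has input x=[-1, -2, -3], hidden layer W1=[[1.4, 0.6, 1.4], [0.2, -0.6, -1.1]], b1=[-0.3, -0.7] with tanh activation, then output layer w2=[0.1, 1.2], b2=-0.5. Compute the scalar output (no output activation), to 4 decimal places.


z1[0] = (1.4)·(-1) + (0.6)·(-2) + (1.4)·(-3) - 0.3 = -7.1
z1[1] = (0.2)·(-1) + (-0.6)·(-2) + (-1.1)·(-3) - 0.7 = 3.6
h = tanh(z1) = [-1.0, 0.9985]
output = (0.1)·(-1.0) + (1.2)·(0.9985) - 0.5 = 0.5982

0.5982


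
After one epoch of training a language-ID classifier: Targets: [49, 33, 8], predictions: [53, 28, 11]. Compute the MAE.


Absolute errors: |49-53|=4, |33-28|=5, |8-11|=3
Sum = 12
MAE = 12/3 = 4

4


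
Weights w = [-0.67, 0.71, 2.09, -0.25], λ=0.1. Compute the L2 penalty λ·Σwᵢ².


‖w‖₂² = (-0.67)² + (0.71)² + (2.09)² + (-0.25)²
     = 0.4489 + 0.5041 + 4.3681 + 0.0625
     = 5.3836
λ·‖w‖₂² = 0.1·5.3836 = 0.53836

0.53836


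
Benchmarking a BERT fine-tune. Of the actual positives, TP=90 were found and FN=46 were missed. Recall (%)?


Recall = TP/(TP+FN)
= 90/(90+46)
= 90/136 = 66.18%

66.18%


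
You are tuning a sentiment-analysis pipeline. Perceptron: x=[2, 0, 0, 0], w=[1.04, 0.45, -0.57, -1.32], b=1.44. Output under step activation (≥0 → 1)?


z = (2)·(1.04) + (0)·(0.45) + (0)·(-0.57) + (0)·(-1.32) + 1.44
  = 3.52
step(z) = 1 (z≥0)

1


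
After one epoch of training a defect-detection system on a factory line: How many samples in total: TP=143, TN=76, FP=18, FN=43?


Total = TP + TN + FP + FN
= 143 + 76 + 18 + 43
= 280
(Predicted positive: 161, predicted negative: 119)

280


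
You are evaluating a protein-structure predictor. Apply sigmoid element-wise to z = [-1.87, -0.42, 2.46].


σ(-1.87) = 1/(1+e^1.87) = 0.1335
σ(-0.42) = 1/(1+e^0.42) = 0.3965
σ(2.46) = 1/(1+e^-2.46) = 0.9213
result = [0.1335, 0.3965, 0.9213]

[0.1335, 0.3965, 0.9213]


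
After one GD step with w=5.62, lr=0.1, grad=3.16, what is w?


w_new = w - α·∇
= 5.62 - 0.1·3.16
= 5.62 - 0.316
= 5.304

5.304


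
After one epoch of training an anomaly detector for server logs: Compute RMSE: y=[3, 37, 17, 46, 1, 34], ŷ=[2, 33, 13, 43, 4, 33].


MSE = 52/6 = 8.6667
RMSE = √(52/6) = 2.9439

2.9439


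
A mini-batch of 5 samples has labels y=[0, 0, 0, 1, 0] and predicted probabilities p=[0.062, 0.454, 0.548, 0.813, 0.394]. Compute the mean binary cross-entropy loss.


L[0] = -ln(1-0.062) = -ln(0.938) = 0.064
L[1] = -ln(1-0.454) = -ln(0.546) = 0.6051
L[2] = -ln(1-0.548) = -ln(0.452) = 0.7941
L[3] = -ln(0.813) = 0.207
L[4] = -ln(1-0.394) = -ln(0.606) = 0.5009
mean = (0.064 + 0.6051 + 0.7941 + 0.207 + 0.5009)/5 = 0.4342

0.4342


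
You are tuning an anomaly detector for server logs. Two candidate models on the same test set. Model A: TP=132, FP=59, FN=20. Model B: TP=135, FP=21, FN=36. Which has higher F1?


Model A: P=132/191=0.6911, R=132/152=0.8684, F1=2PR/(P+R)=2TP/(2TP+FP+FN)=264/343=0.7697
Model B: P=135/156=0.8654, R=135/171=0.7895, F1=2PR/(P+R)=2TP/(2TP+FP+FN)=270/327=0.8257
0.7697 < 0.8257 → Model B

Model B


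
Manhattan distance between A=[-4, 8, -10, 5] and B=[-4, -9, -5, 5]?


d = |-4+ 4| + |8+ 9| + |-10+ 5| + |5-5|
  = 0 + 17 + 5 + 0
  = 22

22


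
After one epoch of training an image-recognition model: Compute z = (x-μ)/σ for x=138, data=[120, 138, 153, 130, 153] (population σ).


μ = 138.8, σ = 12.9213
z = (138 - 138.8)/12.9213 = -0.0619

-0.0619


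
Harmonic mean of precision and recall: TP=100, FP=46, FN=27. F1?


Precision = 100/146 = 0.6849
Recall = 100/127 = 0.7874
F1 = 2·P·R/(P+R) = 2·TP/(2·TP+FP+FN) = 200/(200+46+27) = 200/273 = 0.7326

0.7326


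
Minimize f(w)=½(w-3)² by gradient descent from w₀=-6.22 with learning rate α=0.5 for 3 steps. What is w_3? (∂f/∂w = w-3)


step 1: grad = -6.22-3 = -9.22; w = -6.22 - 0.5·(-9.22) = -1.61
step 2: grad = -1.61-3 = -4.61; w = -1.61 - 0.5·(-4.61) = 0.695
step 3: grad = 0.695-3 = -2.305; w = 0.695 - 0.5·(-2.305) = 1.8475

1.8475


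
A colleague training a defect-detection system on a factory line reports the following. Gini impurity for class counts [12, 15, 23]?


Probabilities: [12/50, 15/50, 23/50] ≈ [0.24, 0.3, 0.46]
Σpᵢ² = (144 + 225 + 529)/50² = 898/2500
Gini = 1 - Σpᵢ² = 1 - 898/2500 = 0.6408

0.6408


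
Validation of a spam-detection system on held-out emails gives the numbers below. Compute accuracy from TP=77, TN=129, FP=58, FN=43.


Accuracy = (TP+TN)/(TP+TN+FP+FN)
= (77+129)/(307)
= 206/307 = 67.1%

67.1%


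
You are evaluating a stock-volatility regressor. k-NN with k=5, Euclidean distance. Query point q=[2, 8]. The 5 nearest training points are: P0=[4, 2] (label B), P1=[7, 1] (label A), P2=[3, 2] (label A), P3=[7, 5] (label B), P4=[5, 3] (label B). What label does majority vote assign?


d(q,P0) = 6.3246  (label B)
d(q,P1) = 8.6023  (label A)
d(q,P2) = 6.0828  (label A)
d(q,P3) = 5.831  (label B)
d(q,P4) = 5.831  (label B)
Votes: A=2, B=3
Majority → B

B


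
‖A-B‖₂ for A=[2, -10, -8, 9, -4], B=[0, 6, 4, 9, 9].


d = √((2-0)² + (-10-6)² + (-8-4)² + (9-9)² + (-4-9)²)
  = √(4 + 256 + 144 + 0 + 169)
  = √573 = 23.9374

23.9374


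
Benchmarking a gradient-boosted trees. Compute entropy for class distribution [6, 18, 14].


Probabilities: [6/38, 18/38, 14/38] ≈ [0.1579, 0.4737, 0.3684]
H = -((6/38)·log₂(6/38) + (18/38)·log₂(18/38) + (14/38)·log₂(14/38))
  = 1.4618 bits

1.4618 bits


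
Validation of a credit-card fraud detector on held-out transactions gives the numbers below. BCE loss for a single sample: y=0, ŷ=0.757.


BCE = -[y·ln(p) + (1-y)·ln(1-p)]
= -0 - 1·ln(1-0.757)
= -ln(0.243) = 1.4147

1.4147


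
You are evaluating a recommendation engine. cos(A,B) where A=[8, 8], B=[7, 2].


A·B = 8·7 + 8·2 = 72
‖A‖ = √128 = 11.3137, ‖B‖ = √53 = 7.2801
cos = 72/(√128·√53) = 72/√6784 = 0.8742

0.8742


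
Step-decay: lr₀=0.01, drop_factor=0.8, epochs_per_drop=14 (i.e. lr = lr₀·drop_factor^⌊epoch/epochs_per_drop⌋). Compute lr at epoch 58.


n_drops = ⌊58/14⌋ = 4
lr = 0.01·0.8^4 = 0.01·0.4096 = 0.004096

0.004096


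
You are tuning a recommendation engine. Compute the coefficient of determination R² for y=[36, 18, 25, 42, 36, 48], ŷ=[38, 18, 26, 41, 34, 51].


ȳ = 34.1667
SS_res = Σ(y-ŷ)² = 19
SS_tot = Σ(y-ȳ)² = 604.83
R² = 1 - SS_res/SS_tot = 1 - 0.0314 = 0.9686

0.9686


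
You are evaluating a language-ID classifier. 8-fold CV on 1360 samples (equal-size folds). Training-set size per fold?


Fold size = 1360/8 = 170
Training per fold = 1360 - 170 = 1190

1190


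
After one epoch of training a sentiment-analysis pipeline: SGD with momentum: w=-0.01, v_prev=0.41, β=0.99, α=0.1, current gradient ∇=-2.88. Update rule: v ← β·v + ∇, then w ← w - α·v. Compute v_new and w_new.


v_new = 0.99·0.41 - 2.88 = 0.4059 - 2.88 = -2.4741
w_new = -0.01 - 0.1·-2.4741 = -0.01 + 0.24741 = 0.23741

v_new=-2.4741, w_new=0.23741


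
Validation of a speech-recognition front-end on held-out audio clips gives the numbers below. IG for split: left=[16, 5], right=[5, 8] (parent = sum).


Parent = [21, 13], H_parent = 0.9597
H_left = 0.7919 (n=21), H_right = 0.9612 (n=13)
H_children = (21/34)·0.7919 + (13/34)·0.9612 = 0.8566
IG = 0.9597 - 0.8566 = 0.1031

0.1031


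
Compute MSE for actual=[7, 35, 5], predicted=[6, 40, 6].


Squared errors: (7-6)²=1, (35-40)²=25, (5-6)²=1
Sum = 27
MSE = 27/3 = 9

9


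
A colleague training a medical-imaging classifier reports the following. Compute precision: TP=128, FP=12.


Precision = TP/(TP+FP)
= 128/(128+12)
= 128/140 = 91.43%

91.43%


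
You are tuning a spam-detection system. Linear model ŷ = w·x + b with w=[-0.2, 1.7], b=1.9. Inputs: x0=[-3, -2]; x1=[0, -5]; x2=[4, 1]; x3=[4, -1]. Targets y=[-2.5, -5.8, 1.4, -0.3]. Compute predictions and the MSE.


ŷ0 = (-0.2)·(-3) + (1.7)·(-2) + 1.9 = -0.9
ŷ1 = (-0.2)·(0) + (1.7)·(-5) + 1.9 = -6.6
ŷ2 = (-0.2)·(4) + (1.7)·(1) + 1.9 = 2.8
ŷ3 = (-0.2)·(4) + (1.7)·(-1) + 1.9 = -0.6
errors² = [2.56, 0.64, 1.96, 0.09]
MSE = 5.2500/4 = 1.3125

1.3125


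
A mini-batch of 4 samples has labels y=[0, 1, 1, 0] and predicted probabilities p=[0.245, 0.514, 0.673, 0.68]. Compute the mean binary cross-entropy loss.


L[0] = -ln(1-0.245) = -ln(0.755) = 0.281
L[1] = -ln(0.514) = 0.6655
L[2] = -ln(0.673) = 0.396
L[3] = -ln(1-0.68) = -ln(0.32) = 1.1394
mean = (0.281 + 0.6655 + 0.396 + 1.1394)/4 = 0.6205

0.6205


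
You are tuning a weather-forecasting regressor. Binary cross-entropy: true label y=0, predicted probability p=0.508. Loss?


BCE = -[y·ln(p) + (1-y)·ln(1-p)]
= -0 - 1·ln(1-0.508)
= -ln(0.492) = 0.7093

0.7093


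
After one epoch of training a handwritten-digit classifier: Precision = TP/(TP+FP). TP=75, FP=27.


Precision = TP/(TP+FP)
= 75/(75+27)
= 75/102 = 73.53%

73.53%


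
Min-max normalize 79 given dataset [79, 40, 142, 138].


min=40, max=142
(79-40)/(142-40) = 39/102 = 0.3824

0.3824


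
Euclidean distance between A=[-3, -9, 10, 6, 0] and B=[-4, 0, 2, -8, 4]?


d = √((-3+ 4)² + (-9-0)² + (10-2)² + (6+ 8)² + (0-4)²)
  = √(1 + 81 + 64 + 196 + 16)
  = √358 = 18.9209

18.9209


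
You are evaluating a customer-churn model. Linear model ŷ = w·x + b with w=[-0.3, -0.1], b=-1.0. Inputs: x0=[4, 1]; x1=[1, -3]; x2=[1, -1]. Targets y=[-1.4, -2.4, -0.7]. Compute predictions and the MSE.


ŷ0 = (-0.3)·(4) + (-0.1)·(1) - 1.0 = -2.3
ŷ1 = (-0.3)·(1) + (-0.1)·(-3) - 1.0 = -1.0
ŷ2 = (-0.3)·(1) + (-0.1)·(-1) - 1.0 = -1.2
errors² = [0.81, 1.96, 0.25]
MSE = 3.0200/3 = 1.0067

1.0067


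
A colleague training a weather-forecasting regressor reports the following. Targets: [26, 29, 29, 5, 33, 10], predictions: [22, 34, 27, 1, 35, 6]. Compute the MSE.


Squared errors: (26-22)²=16, (29-34)²=25, (29-27)²=4, (5-1)²=16, (33-35)²=4, (10-6)²=16
Sum = 81
MSE = 81/6 = 27/2

27/2


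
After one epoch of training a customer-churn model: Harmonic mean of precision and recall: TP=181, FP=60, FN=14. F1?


Precision = 181/241 = 0.751
Recall = 181/195 = 0.9282
F1 = 2·P·R/(P+R) = 2·TP/(2·TP+FP+FN) = 362/(362+60+14) = 362/436 = 0.8303

0.8303


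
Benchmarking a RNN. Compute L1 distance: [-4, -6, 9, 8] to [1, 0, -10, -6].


d = |-4-1| + |-6-0| + |9+ 10| + |8+ 6|
  = 5 + 6 + 19 + 14
  = 44

44


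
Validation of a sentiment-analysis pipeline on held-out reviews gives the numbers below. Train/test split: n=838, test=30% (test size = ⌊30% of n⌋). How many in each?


Test = ⌊838·30/100⌋ = 251
Train = 838 - 251 = 587

Train: 587, Test: 251


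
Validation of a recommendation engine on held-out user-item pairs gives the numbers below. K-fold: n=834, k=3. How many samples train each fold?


Fold size = 834/3 = 278
Training per fold = 834 - 278 = 556

556


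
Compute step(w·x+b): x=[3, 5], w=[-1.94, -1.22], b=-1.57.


z = (3)·(-1.94) + (5)·(-1.22) - 1.57
  = -13.49
step(z) = 0 (z<0)

0


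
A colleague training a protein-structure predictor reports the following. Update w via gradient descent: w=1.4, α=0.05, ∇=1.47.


w_new = w - α·∇
= 1.4 - 0.05·1.47
= 1.4 - 0.0735
= 1.3265

1.3265


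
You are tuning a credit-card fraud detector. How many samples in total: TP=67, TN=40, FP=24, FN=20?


Total = TP + TN + FP + FN
= 67 + 40 + 24 + 20
= 151
(Predicted positive: 91, predicted negative: 60)

151


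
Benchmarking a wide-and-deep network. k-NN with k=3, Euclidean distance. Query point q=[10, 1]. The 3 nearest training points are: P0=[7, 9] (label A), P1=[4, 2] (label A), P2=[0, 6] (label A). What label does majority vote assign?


d(q,P0) = 8.544  (label A)
d(q,P1) = 6.0828  (label A)
d(q,P2) = 11.1803  (label A)
Votes: A=3, B=0
Majority → A

A


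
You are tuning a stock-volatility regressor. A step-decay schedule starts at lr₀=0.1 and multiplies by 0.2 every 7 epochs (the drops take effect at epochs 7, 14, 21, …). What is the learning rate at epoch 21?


n_drops = ⌊21/7⌋ = 3
lr = 0.1·0.2^3 = 0.1·0.008 = 0.0008

0.0008


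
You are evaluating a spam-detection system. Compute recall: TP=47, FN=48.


Recall = TP/(TP+FN)
= 47/(47+48)
= 47/95 = 49.47%

49.47%


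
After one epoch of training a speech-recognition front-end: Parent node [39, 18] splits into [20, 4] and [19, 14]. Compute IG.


Parent = [39, 18], H_parent = 0.8997
H_left = 0.65 (n=24), H_right = 0.9834 (n=33)
H_children = (24/57)·0.65 + (33/57)·0.9834 = 0.843
IG = 0.8997 - 0.843 = 0.0567

0.0567


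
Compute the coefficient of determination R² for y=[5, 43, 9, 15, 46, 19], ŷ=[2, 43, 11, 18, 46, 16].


ȳ = 22.8333
SS_res = Σ(y-ŷ)² = 31
SS_tot = Σ(y-ȳ)² = 1528.83
R² = 1 - SS_res/SS_tot = 1 - 0.0203 = 0.9797

0.9797


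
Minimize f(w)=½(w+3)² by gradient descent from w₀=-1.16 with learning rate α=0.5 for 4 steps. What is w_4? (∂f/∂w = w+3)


step 1: grad = -1.16+3 = 1.84; w = -1.16 - 0.5·(1.84) = -2.08
step 2: grad = -2.08+3 = 0.92; w = -2.08 - 0.5·(0.92) = -2.54
step 3: grad = -2.54+3 = 0.46; w = -2.54 - 0.5·(0.46) = -2.77
step 4: grad = -2.77+3 = 0.23; w = -2.77 - 0.5·(0.23) = -2.885

-2.885


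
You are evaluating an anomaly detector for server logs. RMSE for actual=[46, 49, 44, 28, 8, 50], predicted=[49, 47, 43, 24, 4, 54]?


MSE = 62/6 = 10.3333
RMSE = √(62/6) = 3.2146

3.2146


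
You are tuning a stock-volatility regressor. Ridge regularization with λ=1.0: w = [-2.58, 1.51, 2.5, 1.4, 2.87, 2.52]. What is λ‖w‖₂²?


‖w‖₂² = (-2.58)² + (1.51)² + (2.5)² + (1.4)² + (2.87)² + (2.52)²
     = 6.6564 + 2.2801 + 6.25 + 1.96 + 8.2369 + 6.3504
     = 31.7338
λ·‖w‖₂² = 1.0·31.7338 = 31.7338

31.7338


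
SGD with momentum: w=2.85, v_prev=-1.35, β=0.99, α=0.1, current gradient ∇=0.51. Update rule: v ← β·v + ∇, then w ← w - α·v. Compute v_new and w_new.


v_new = 0.99·-1.35 + 0.51 = -1.3365 + 0.51 = -0.8265
w_new = 2.85 - 0.1·-0.8265 = 2.85 + 0.08265 = 2.93265

v_new=-0.8265, w_new=2.93265


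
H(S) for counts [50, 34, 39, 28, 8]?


Probabilities: [50/159, 34/159, 39/159, 28/159, 8/159] ≈ [0.3145, 0.2138, 0.2453, 0.1761, 0.0503]
H = -((50/159)·log₂(50/159) + (34/159)·log₂(34/159) + (39/159)·log₂(39/159) + (28/159)·log₂(28/159) + (8/159)·log₂(8/159))
  = 2.1563 bits

2.1563 bits


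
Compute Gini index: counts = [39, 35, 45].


Probabilities: [39/119, 35/119, 45/119] ≈ [0.3277, 0.2941, 0.3782]
Σpᵢ² = (1521 + 1225 + 2025)/119² = 4771/14161
Gini = 1 - Σpᵢ² = 1 - 4771/14161 = 0.6631

0.6631


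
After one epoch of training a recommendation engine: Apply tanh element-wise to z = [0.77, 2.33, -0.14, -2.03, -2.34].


tanh(0.77) = 0.6469
tanh(2.33) = 0.9812
tanh(-0.14) = -0.1391
tanh(-2.03) = -0.9661
tanh(-2.34) = -0.9816
result = [0.6469, 0.9812, -0.1391, -0.9661, -0.9816]

[0.6469, 0.9812, -0.1391, -0.9661, -0.9816]


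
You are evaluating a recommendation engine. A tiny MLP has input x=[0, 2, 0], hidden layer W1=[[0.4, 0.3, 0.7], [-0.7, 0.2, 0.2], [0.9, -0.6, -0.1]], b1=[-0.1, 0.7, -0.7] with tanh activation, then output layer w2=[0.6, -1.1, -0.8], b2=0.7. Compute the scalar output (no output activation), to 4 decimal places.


z1[0] = (0.4)·(0) + (0.3)·(2) + (0.7)·(0) - 0.1 = 0.5
z1[1] = (-0.7)·(0) + (0.2)·(2) + (0.2)·(0) + 0.7 = 1.1
z1[2] = (0.9)·(0) + (-0.6)·(2) + (-0.1)·(0) - 0.7 = -1.9
h = tanh(z1) = [0.4621, 0.8005, -0.9562]
output = (0.6)·(0.4621) + (-1.1)·(0.8005) + (-0.8)·(-0.9562) + 0.7 = 0.8617

0.8617


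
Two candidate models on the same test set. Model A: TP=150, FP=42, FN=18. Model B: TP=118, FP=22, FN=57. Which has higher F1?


Model A: P=150/192=0.7812, R=150/168=0.8929, F1=2PR/(P+R)=2TP/(2TP+FP+FN)=300/360=0.8333
Model B: P=118/140=0.8429, R=118/175=0.6743, F1=2PR/(P+R)=2TP/(2TP+FP+FN)=236/315=0.7492
0.8333 > 0.7492 → Model A

Model A


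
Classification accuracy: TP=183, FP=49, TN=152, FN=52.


Accuracy = (TP+TN)/(TP+TN+FP+FN)
= (183+152)/(436)
= 335/436 = 76.83%

76.83%


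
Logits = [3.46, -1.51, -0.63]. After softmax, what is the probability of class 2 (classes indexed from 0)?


Exponentials: e^3.46=31.817, e^-1.51=0.2209, e^-0.63=0.5326
Sum = 32.5705
Softmax = [0.9769, 0.0068, 0.0164]
p[2] = 0.5326/32.5705 = 0.0164

0.0164


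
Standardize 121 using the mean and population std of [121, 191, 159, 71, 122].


μ = 132.8, σ = 40.3703
z = (121 - 132.8)/40.3703 = -0.2923

-0.2923


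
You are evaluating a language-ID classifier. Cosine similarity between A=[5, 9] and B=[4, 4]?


A·B = 5·4 + 9·4 = 56
‖A‖ = √106 = 10.2956, ‖B‖ = √32 = 5.6569
cos = 56/(√106·√32) = 56/√3392 = 0.9615

0.9615


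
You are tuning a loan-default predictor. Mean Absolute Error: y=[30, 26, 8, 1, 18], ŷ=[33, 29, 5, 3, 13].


Absolute errors: |30-33|=3, |26-29|=3, |8-5|=3, |1-3|=2, |18-13|=5
Sum = 16
MAE = 16/5 = 16/5

16/5


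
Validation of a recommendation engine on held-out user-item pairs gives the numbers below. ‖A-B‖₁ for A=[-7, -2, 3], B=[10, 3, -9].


d = |-7-10| + |-2-3| + |3+ 9|
  = 17 + 5 + 12
  = 34

34


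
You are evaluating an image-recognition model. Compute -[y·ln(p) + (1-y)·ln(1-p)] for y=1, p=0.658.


BCE = -[y·ln(p) + (1-y)·ln(1-p)]
= -1·ln(0.658) - 0
= -ln(0.658) = 0.4186

0.4186


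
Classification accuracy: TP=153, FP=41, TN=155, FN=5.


Accuracy = (TP+TN)/(TP+TN+FP+FN)
= (153+155)/(354)
= 308/354 = 87.01%

87.01%


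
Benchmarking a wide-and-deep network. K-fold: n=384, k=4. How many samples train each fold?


Fold size = 384/4 = 96
Training per fold = 384 - 96 = 288

288


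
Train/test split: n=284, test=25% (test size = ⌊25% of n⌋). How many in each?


Test = ⌊284·25/100⌋ = 71
Train = 284 - 71 = 213

Train: 213, Test: 71


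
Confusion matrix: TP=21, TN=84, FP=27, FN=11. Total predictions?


Total = TP + TN + FP + FN
= 21 + 84 + 27 + 11
= 143
(Predicted positive: 48, predicted negative: 95)

143


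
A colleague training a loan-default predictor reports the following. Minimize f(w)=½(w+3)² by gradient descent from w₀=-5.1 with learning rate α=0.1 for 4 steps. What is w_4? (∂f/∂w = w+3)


step 1: grad = -5.1+3 = -2.1; w = -5.1 - 0.1·(-2.1) = -4.89
step 2: grad = -4.89+3 = -1.89; w = -4.89 - 0.1·(-1.89) = -4.701
step 3: grad = -4.701+3 = -1.701; w = -4.701 - 0.1·(-1.701) = -4.5309
step 4: grad = -4.5309+3 = -1.5309; w = -4.5309 - 0.1·(-1.5309) = -4.37781

-4.37781


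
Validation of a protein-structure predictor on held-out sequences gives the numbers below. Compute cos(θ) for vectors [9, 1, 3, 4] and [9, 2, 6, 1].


A·B = 9·9 + 1·2 + 3·6 + 4·1 = 105
‖A‖ = √107 = 10.3441, ‖B‖ = √122 = 11.0454
cos = 105/(√107·√122) = 105/√13054 = 0.919

0.919


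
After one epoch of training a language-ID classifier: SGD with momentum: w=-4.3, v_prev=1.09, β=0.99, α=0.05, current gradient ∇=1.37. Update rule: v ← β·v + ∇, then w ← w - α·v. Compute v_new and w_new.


v_new = 0.99·1.09 + 1.37 = 1.0791 + 1.37 = 2.4491
w_new = -4.3 - 0.05·2.4491 = -4.3 - 0.122455 = -4.422455

v_new=2.4491, w_new=-4.422455


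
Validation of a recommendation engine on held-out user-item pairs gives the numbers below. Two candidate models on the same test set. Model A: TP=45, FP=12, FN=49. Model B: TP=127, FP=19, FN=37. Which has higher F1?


Model A: P=45/57=0.7895, R=45/94=0.4787, F1=2PR/(P+R)=2TP/(2TP+FP+FN)=90/151=0.596
Model B: P=127/146=0.8699, R=127/164=0.7744, F1=2PR/(P+R)=2TP/(2TP+FP+FN)=254/310=0.8194
0.596 < 0.8194 → Model B

Model B


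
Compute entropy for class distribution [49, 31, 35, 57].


Probabilities: [49/172, 31/172, 35/172, 57/172] ≈ [0.2849, 0.1802, 0.2035, 0.3314]
H = -((49/172)·log₂(49/172) + (31/172)·log₂(31/172) + (35/172)·log₂(35/172) + (57/172)·log₂(57/172))
  = 1.9571 bits

1.9571 bits


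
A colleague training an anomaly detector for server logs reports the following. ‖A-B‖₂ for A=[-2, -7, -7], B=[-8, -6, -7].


d = √((-2+ 8)² + (-7+ 6)² + (-7+ 7)²)
  = √(36 + 1 + 0)
  = √37 = 6.0828

6.0828


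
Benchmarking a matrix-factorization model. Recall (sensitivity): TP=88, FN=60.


Recall = TP/(TP+FN)
= 88/(88+60)
= 88/148 = 59.46%

59.46%


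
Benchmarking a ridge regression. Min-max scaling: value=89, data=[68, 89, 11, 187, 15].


min=11, max=187
(89-11)/(187-11) = 78/176 = 0.4432

0.4432


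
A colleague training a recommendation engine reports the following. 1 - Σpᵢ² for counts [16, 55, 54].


Probabilities: [16/125, 55/125, 54/125] ≈ [0.128, 0.44, 0.432]
Σpᵢ² = (256 + 3025 + 2916)/125² = 6197/15625
Gini = 1 - Σpᵢ² = 1 - 6197/15625 = 0.6034

0.6034


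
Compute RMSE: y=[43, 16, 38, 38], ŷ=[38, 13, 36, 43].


MSE = 63/4 = 15.75
RMSE = √(63/4) = 3.9686

3.9686


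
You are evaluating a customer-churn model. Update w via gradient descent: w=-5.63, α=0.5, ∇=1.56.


w_new = w - α·∇
= -5.63 - 0.5·1.56
= -5.63 - 0.78
= -6.41

-6.41


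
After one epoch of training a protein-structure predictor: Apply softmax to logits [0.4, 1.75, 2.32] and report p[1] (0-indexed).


Exponentials: e^0.4=1.4918, e^1.75=5.7546, e^2.32=10.1757
Sum = 17.4221
Softmax = [0.0856, 0.3303, 0.5841]
p[1] = 5.7546/17.4221 = 0.3303

0.3303


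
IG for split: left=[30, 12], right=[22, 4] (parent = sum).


Parent = [52, 16], H_parent = 0.7871
H_left = 0.8631 (n=42), H_right = 0.6194 (n=26)
H_children = (42/68)·0.8631 + (26/68)·0.6194 = 0.7699
IG = 0.7871 - 0.7699 = 0.0172

0.0172


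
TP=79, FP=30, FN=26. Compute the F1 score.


Precision = 79/109 = 0.7248
Recall = 79/105 = 0.7524
F1 = 2·P·R/(P+R) = 2·TP/(2·TP+FP+FN) = 158/(158+30+26) = 158/214 = 0.7383

0.7383


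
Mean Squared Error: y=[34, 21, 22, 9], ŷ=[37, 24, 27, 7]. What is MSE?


Squared errors: (34-37)²=9, (21-24)²=9, (22-27)²=25, (9-7)²=4
Sum = 47
MSE = 47/4 = 47/4

47/4


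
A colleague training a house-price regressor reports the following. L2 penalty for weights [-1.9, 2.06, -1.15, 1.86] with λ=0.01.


‖w‖₂² = (-1.9)² + (2.06)² + (-1.15)² + (1.86)²
     = 3.61 + 4.2436 + 1.3225 + 3.4596
     = 12.6357
λ·‖w‖₂² = 0.01·12.6357 = 0.126357

0.126357


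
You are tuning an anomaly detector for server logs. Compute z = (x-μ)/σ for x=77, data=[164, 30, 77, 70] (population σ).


μ = 85.25, σ = 48.8742
z = (77 - 85.25)/48.8742 = -0.1688

-0.1688


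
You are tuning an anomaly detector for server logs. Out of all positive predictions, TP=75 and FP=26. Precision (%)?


Precision = TP/(TP+FP)
= 75/(75+26)
= 75/101 = 74.26%

74.26%


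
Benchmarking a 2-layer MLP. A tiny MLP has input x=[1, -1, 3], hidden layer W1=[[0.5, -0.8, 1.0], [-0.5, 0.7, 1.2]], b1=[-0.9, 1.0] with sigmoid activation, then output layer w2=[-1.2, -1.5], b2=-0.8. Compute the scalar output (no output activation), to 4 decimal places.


z1[0] = (0.5)·(1) + (-0.8)·(-1) + (1.0)·(3) - 0.9 = 3.4
z1[1] = (-0.5)·(1) + (0.7)·(-1) + (1.2)·(3) + 1.0 = 3.4
h = sigmoid(z1) = [0.9677, 0.9677]
output = (-1.2)·(0.9677) + (-1.5)·(0.9677) - 0.8 = -3.4128

-3.4128


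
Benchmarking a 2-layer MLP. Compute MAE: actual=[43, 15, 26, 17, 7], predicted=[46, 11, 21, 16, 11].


Absolute errors: |43-46|=3, |15-11|=4, |26-21|=5, |17-16|=1, |7-11|=4
Sum = 17
MAE = 17/5 = 17/5

17/5


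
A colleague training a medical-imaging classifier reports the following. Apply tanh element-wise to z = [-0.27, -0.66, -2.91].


tanh(-0.27) = -0.2636
tanh(-0.66) = -0.5784
tanh(-2.91) = -0.9941
result = [-0.2636, -0.5784, -0.9941]

[-0.2636, -0.5784, -0.9941]


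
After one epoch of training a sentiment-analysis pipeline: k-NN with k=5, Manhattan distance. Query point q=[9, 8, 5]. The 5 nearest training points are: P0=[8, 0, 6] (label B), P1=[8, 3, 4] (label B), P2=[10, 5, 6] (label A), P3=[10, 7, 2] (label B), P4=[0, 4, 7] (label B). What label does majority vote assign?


d(q,P0) = 10  (label B)
d(q,P1) = 7  (label B)
d(q,P2) = 5  (label A)
d(q,P3) = 5  (label B)
d(q,P4) = 15  (label B)
Votes: A=1, B=4
Majority → B

B


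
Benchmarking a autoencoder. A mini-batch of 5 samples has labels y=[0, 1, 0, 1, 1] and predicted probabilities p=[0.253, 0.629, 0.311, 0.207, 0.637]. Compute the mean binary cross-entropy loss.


L[0] = -ln(1-0.253) = -ln(0.747) = 0.2917
L[1] = -ln(0.629) = 0.4636
L[2] = -ln(1-0.311) = -ln(0.689) = 0.3725
L[3] = -ln(0.207) = 1.575
L[4] = -ln(0.637) = 0.451
mean = (0.2917 + 0.4636 + 0.3725 + 1.575 + 0.451)/5 = 0.6308

0.6308


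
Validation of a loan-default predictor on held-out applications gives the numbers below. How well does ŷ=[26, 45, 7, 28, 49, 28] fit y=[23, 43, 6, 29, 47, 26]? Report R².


ȳ = 29
SS_res = Σ(y-ŷ)² = 23
SS_tot = Σ(y-ȳ)² = 1094
R² = 1 - SS_res/SS_tot = 1 - 0.021 = 0.979

0.979


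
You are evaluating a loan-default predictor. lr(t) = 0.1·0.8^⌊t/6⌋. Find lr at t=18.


n_drops = ⌊18/6⌋ = 3
lr = 0.1·0.8^3 = 0.1·0.512 = 0.0512

0.0512


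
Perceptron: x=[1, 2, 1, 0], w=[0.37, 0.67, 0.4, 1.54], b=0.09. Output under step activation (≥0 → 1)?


z = (1)·(0.37) + (2)·(0.67) + (1)·(0.4) + (0)·(1.54) + 0.09
  = 2.2
step(z) = 1 (z≥0)

1


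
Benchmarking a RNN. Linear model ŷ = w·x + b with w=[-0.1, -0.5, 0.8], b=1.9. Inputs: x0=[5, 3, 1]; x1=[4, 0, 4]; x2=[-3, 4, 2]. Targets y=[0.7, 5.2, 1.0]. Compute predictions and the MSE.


ŷ0 = (-0.1)·(5) + (-0.5)·(3) + (0.8)·(1) + 1.9 = 0.7
ŷ1 = (-0.1)·(4) + (-0.5)·(0) + (0.8)·(4) + 1.9 = 4.7
ŷ2 = (-0.1)·(-3) + (-0.5)·(4) + (0.8)·(2) + 1.9 = 1.8
errors² = [0.0, 0.25, 0.64]
MSE = 0.8900/3 = 0.2967

0.2967


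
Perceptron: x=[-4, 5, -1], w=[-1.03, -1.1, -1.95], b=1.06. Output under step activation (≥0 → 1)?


z = (-4)·(-1.03) + (5)·(-1.1) + (-1)·(-1.95) + 1.06
  = 1.63
step(z) = 1 (z≥0)

1


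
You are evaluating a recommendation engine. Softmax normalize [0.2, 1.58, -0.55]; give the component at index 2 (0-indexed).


Exponentials: e^0.2=1.2214, e^1.58=4.855, e^-0.55=0.5769
Sum = 6.6533
Softmax = [0.1836, 0.7297, 0.0867]
p[2] = 0.5769/6.6533 = 0.0867

0.0867


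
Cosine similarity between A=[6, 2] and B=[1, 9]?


A·B = 6·1 + 2·9 = 24
‖A‖ = √40 = 6.3246, ‖B‖ = √82 = 9.0554
cos = 24/(√40·√82) = 24/√3280 = 0.4191

0.4191


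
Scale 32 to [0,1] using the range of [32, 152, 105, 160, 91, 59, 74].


min=32, max=160
(32-32)/(160-32) = 0/128 = 0.0

0.0


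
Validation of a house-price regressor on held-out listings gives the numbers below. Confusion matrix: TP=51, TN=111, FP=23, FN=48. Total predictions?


Total = TP + TN + FP + FN
= 51 + 111 + 23 + 48
= 233
(Predicted positive: 74, predicted negative: 159)

233


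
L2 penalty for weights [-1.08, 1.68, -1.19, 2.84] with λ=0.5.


‖w‖₂² = (-1.08)² + (1.68)² + (-1.19)² + (2.84)²
     = 1.1664 + 2.8224 + 1.4161 + 8.0656
     = 13.4705
λ·‖w‖₂² = 0.5·13.4705 = 6.73525

6.73525


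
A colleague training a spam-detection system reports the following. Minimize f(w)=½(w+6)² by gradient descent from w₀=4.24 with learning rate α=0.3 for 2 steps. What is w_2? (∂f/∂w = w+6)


step 1: grad = 4.24+6 = 10.24; w = 4.24 - 0.3·(10.24) = 1.168
step 2: grad = 1.168+6 = 7.168; w = 1.168 - 0.3·(7.168) = -0.9824

-0.9824


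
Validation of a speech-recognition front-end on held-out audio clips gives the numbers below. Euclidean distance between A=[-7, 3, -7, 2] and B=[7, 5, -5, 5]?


d = √((-7-7)² + (3-5)² + (-7+ 5)² + (2-5)²)
  = √(196 + 4 + 4 + 9)
  = √213 = 14.5945

14.5945


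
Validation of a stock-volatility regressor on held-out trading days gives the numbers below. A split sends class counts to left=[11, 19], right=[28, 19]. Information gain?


Parent = [39, 38], H_parent = 0.9999
H_left = 0.9481 (n=30), H_right = 0.9734 (n=47)
H_children = (30/77)·0.9481 + (47/77)·0.9734 = 0.9635
IG = 0.9999 - 0.9635 = 0.0364

0.0364


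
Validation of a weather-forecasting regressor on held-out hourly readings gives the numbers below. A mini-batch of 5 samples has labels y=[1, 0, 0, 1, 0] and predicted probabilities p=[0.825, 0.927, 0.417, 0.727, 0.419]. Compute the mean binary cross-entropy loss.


L[0] = -ln(0.825) = 0.1924
L[1] = -ln(1-0.927) = -ln(0.073) = 2.6173
L[2] = -ln(1-0.417) = -ln(0.583) = 0.5396
L[3] = -ln(0.727) = 0.3188
L[4] = -ln(1-0.419) = -ln(0.581) = 0.543
mean = (0.1924 + 2.6173 + 0.5396 + 0.3188 + 0.543)/5 = 0.8422

0.8422


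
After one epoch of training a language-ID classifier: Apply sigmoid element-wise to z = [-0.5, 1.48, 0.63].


σ(-0.5) = 1/(1+e^0.5) = 0.3775
σ(1.48) = 1/(1+e^-1.48) = 0.8146
σ(0.63) = 1/(1+e^-0.63) = 0.6525
result = [0.3775, 0.8146, 0.6525]

[0.3775, 0.8146, 0.6525]


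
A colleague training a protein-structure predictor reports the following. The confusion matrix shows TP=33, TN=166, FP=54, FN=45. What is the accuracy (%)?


Accuracy = (TP+TN)/(TP+TN+FP+FN)
= (33+166)/(298)
= 199/298 = 66.78%

66.78%


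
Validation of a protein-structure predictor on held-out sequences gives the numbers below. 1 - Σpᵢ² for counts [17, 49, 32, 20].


Probabilities: [17/118, 49/118, 32/118, 20/118] ≈ [0.1441, 0.4153, 0.2712, 0.1695]
Σpᵢ² = (289 + 2401 + 1024 + 400)/118² = 4114/13924
Gini = 1 - Σpᵢ² = 1 - 4114/13924 = 0.7045

0.7045


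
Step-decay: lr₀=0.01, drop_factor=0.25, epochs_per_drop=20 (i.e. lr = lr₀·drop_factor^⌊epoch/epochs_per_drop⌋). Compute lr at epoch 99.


n_drops = ⌊99/20⌋ = 4
lr = 0.01·0.25^4 = 0.01·0.00390625 = 0.0000390625

0.0000390625


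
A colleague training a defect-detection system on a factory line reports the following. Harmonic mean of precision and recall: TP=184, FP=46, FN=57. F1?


Precision = 184/230 = 0.8
Recall = 184/241 = 0.7635
F1 = 2·P·R/(P+R) = 2·TP/(2·TP+FP+FN) = 368/(368+46+57) = 368/471 = 0.7813

0.7813
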